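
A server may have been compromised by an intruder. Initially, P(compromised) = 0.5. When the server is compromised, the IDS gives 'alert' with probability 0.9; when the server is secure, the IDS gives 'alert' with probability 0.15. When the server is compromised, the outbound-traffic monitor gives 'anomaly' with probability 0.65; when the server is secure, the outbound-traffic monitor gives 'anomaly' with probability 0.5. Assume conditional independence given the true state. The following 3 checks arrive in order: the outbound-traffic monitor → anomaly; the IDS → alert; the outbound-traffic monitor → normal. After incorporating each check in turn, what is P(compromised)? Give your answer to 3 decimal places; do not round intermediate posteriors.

0.845

After the outbound-traffic monitor='anomaly': P(compromised) = 0.65·0.5000 / (0.65·0.5000 + 0.5·0.5000) ≈ 0.5652
After the IDS='alert': P(compromised) = 0.9·0.5652 / (0.9·0.5652 + 0.15·0.4348) ≈ 0.8864
After the outbound-traffic monitor='normal': P(compromised) = 0.35·0.8864 / (0.35·0.8864 + 0.5·0.1136) ≈ 0.8452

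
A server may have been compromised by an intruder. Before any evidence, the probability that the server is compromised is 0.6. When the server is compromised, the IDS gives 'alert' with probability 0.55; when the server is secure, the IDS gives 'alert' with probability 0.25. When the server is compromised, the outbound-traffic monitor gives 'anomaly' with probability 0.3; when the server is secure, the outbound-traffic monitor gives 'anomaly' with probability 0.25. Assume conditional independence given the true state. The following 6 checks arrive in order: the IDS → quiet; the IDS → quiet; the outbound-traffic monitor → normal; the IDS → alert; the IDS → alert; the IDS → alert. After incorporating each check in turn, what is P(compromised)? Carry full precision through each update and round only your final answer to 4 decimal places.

After the IDS='quiet': P(compromised) = 0.45·0.6000 / (0.45·0.6000 + 0.75·0.4000) ≈ 0.4737
After the IDS='quiet': P(compromised) = 0.45·0.4737 / (0.45·0.4737 + 0.75·0.5263) ≈ 0.3506
After the outbound-traffic monitor='normal': P(compromised) = 0.7·0.3506 / (0.7·0.3506 + 0.75·0.6494) ≈ 0.3351
After the IDS='alert': P(compromised) = 0.55·0.3351 / (0.55·0.3351 + 0.25·0.6649) ≈ 0.5258
After the IDS='alert': P(compromised) = 0.55·0.5258 / (0.55·0.5258 + 0.25·0.4742) ≈ 0.7092
After the IDS='alert': P(compromised) = 0.55·0.7092 / (0.55·0.7092 + 0.25·0.2908) ≈ 0.8429

0.8429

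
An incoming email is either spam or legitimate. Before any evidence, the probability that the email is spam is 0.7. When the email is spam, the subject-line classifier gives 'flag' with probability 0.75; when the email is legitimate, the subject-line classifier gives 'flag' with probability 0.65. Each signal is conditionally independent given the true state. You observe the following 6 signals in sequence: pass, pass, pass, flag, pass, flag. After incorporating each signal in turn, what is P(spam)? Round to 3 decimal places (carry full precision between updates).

0.447

Apply Bayes' rule sequentially, carrying P(spam) forward.
After 'pass': P(spam) = 0.25·0.7000 / (0.25·0.7000 + 0.35·0.3000) ≈ 0.6250
After 'pass': P(spam) = 0.25·0.6250 / (0.25·0.6250 + 0.35·0.3750) ≈ 0.5435
After 'pass': P(spam) = 0.25·0.5435 / (0.25·0.5435 + 0.35·0.4565) ≈ 0.4596
After 'flag': P(spam) = 0.75·0.4596 / (0.75·0.4596 + 0.65·0.5404) ≈ 0.4952
After 'pass': P(spam) = 0.25·0.4952 / (0.25·0.4952 + 0.35·0.5048) ≈ 0.4121
After 'flag': P(spam) = 0.75·0.4121 / (0.75·0.4121 + 0.65·0.5879) ≈ 0.4471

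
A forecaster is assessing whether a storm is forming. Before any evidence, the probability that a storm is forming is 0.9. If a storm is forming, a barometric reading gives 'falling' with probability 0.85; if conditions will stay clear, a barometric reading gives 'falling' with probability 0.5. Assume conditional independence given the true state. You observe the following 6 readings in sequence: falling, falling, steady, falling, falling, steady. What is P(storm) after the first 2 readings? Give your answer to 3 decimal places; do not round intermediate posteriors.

0.963

After 'falling': P(storm) = 0.85·0.9000 / (0.85·0.9000 + 0.5·0.1000) ≈ 0.9387
After 'falling': P(storm) = 0.85·0.9387 / (0.85·0.9387 + 0.5·0.0613) ≈ 0.9630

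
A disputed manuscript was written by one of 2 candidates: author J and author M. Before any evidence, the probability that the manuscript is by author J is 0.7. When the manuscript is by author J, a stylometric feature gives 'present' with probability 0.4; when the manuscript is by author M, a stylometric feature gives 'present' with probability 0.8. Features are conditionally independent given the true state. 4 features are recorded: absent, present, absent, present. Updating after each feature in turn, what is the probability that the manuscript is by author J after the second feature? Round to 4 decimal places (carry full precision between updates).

0.7778

After 'absent': P(author J) = 0.6·0.7000 / (0.6·0.7000 + 0.2·0.3000) ≈ 0.8750
After 'present': P(author J) = 0.4·0.8750 / (0.4·0.8750 + 0.8·0.1250) ≈ 0.7778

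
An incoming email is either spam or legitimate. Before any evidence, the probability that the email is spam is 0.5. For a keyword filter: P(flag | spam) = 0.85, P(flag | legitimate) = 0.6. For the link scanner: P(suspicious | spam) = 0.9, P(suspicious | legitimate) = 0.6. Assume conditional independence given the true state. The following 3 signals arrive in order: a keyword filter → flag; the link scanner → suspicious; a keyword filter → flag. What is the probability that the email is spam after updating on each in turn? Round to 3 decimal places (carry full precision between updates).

After a keyword filter='flag': P(spam) = 0.85·0.5000 / (0.85·0.5000 + 0.6·0.5000) ≈ 0.5862
After the link scanner='suspicious': P(spam) = 0.9·0.5862 / (0.9·0.5862 + 0.6·0.4138) ≈ 0.6800
After a keyword filter='flag': P(spam) = 0.85·0.6800 / (0.85·0.6800 + 0.6·0.3200) ≈ 0.7506

0.751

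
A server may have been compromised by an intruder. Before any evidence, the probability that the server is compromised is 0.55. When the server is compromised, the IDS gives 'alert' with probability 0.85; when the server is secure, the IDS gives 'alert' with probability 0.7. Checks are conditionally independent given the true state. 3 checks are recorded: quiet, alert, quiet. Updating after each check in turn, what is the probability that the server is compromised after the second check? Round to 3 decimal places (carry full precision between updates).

After 'quiet': P(compromised) = 0.15·0.5500 / (0.15·0.5500 + 0.3·0.4500) ≈ 0.3793
After 'alert': P(compromised) = 0.85·0.3793 / (0.85·0.3793 + 0.7·0.6207) ≈ 0.4260

0.426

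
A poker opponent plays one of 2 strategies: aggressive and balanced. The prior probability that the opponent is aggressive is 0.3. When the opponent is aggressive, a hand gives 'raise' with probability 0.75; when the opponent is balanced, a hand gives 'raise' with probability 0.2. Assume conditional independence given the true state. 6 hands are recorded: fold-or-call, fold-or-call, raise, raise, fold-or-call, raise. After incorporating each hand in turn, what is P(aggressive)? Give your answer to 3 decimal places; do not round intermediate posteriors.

After 'fold-or-call': P(aggressive) = 0.25·0.3000 / (0.25·0.3000 + 0.8·0.7000) ≈ 0.1181
After 'fold-or-call': P(aggressive) = 0.25·0.1181 / (0.25·0.1181 + 0.8·0.8819) ≈ 0.0402
After 'raise': P(aggressive) = 0.75·0.0402 / (0.75·0.0402 + 0.2·0.9598) ≈ 0.1357
After 'raise': P(aggressive) = 0.75·0.1357 / (0.75·0.1357 + 0.2·0.8643) ≈ 0.3705
After 'fold-or-call': P(aggressive) = 0.25·0.3705 / (0.25·0.3705 + 0.8·0.6295) ≈ 0.1554
After 'raise': P(aggressive) = 0.75·0.1554 / (0.75·0.1554 + 0.2·0.8446) ≈ 0.4082

0.408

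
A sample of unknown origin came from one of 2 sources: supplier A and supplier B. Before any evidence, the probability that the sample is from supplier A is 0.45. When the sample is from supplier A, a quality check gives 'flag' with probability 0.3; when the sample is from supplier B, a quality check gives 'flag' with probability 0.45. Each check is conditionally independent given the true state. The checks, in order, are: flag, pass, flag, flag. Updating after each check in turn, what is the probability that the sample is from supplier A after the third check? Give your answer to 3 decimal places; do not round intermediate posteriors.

After 'flag': P(supplier A) = 0.3·0.4500 / (0.3·0.4500 + 0.45·0.5500) ≈ 0.3529
After 'pass': P(supplier A) = 0.7·0.3529 / (0.7·0.3529 + 0.55·0.6471) ≈ 0.4098
After 'flag': P(supplier A) = 0.3·0.4098 / (0.3·0.4098 + 0.45·0.5902) ≈ 0.3164

0.316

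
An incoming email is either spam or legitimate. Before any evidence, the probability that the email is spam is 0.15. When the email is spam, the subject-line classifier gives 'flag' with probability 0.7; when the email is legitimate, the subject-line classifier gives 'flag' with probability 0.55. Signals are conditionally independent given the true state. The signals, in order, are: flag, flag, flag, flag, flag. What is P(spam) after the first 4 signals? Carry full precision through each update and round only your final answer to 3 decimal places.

After 'flag': P(spam) = 0.7·0.1500 / (0.7·0.1500 + 0.55·0.8500) ≈ 0.1834
After 'flag': P(spam) = 0.7·0.1834 / (0.7·0.1834 + 0.55·0.8166) ≈ 0.2223
After 'flag': P(spam) = 0.7·0.2223 / (0.7·0.2223 + 0.55·0.7777) ≈ 0.2668
After 'flag': P(spam) = 0.7·0.2668 / (0.7·0.2668 + 0.55·0.7332) ≈ 0.3165

0.316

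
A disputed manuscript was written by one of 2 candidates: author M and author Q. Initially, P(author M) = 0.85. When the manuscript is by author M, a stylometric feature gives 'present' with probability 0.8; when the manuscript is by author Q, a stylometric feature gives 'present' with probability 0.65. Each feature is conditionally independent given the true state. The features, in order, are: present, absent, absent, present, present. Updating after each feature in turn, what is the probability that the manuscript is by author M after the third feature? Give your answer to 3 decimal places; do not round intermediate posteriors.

Apply Bayes' rule sequentially, carrying P(author M) forward.
After 'present': P(author M) = 0.8·0.8500 / (0.8·0.8500 + 0.65·0.1500) ≈ 0.8746
After 'absent': P(author M) = 0.2·0.8746 / (0.2·0.8746 + 0.35·0.1254) ≈ 0.7994
After 'absent': P(author M) = 0.2·0.7994 / (0.2·0.7994 + 0.35·0.2006) ≈ 0.6949

0.695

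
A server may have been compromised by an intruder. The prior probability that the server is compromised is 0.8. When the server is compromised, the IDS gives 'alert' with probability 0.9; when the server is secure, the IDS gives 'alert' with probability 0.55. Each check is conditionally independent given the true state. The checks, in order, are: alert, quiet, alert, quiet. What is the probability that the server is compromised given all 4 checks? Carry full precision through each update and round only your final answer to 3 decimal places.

0.346

After 'alert': P(compromised) = 0.9·0.8000 / (0.9·0.8000 + 0.55·0.2000) ≈ 0.8675
After 'quiet': P(compromised) = 0.1·0.8675 / (0.1·0.8675 + 0.45·0.1325) ≈ 0.5926
After 'alert': P(compromised) = 0.9·0.5926 / (0.9·0.5926 + 0.55·0.4074) ≈ 0.7042
After 'quiet': P(compromised) = 0.1·0.7042 / (0.1·0.7042 + 0.45·0.2958) ≈ 0.3459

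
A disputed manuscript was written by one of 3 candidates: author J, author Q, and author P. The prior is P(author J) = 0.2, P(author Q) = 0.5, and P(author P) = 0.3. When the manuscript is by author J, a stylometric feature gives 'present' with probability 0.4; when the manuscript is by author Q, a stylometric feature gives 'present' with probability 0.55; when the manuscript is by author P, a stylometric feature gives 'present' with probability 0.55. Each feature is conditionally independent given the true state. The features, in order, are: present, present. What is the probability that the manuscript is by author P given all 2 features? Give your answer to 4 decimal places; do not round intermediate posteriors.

0.3312

After 'present': normaliser = 0.4·0.2000 + 0.55·0.5000 + 0.55·0.3000; P(author J) ≈ 0.1538, P(author Q) ≈ 0.5288, P(author P) ≈ 0.3173
After 'present': normaliser = 0.4·0.1538 + 0.55·0.5288 + 0.55·0.3173; P(author J) ≈ 0.1168, P(author Q) ≈ 0.5520, P(author P) ≈ 0.3312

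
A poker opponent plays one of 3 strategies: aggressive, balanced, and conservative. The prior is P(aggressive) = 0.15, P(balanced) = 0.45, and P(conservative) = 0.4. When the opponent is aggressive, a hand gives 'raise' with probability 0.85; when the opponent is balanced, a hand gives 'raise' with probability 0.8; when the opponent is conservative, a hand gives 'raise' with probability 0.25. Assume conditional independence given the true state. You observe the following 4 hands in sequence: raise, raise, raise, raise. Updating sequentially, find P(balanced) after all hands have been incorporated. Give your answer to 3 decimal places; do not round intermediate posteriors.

After 'raise': normaliser = 0.85·0.1500 + 0.8·0.4500 + 0.25·0.4000; P(aggressive) ≈ 0.2170, P(balanced) ≈ 0.6128, P(conservative) ≈ 0.1702
After 'raise': normaliser = 0.85·0.2170 + 0.8·0.6128 + 0.25·0.1702; P(aggressive) ≈ 0.2572, P(balanced) ≈ 0.6835, P(conservative) ≈ 0.0593
After 'raise': normaliser = 0.85·0.2572 + 0.8·0.6835 + 0.25·0.0593; P(aggressive) ≈ 0.2802, P(balanced) ≈ 0.7008, P(conservative) ≈ 0.0190
After 'raise': normaliser = 0.85·0.2802 + 0.8·0.7008 + 0.25·0.0190; P(aggressive) ≈ 0.2964, P(balanced) ≈ 0.6977, P(conservative) ≈ 0.0059

0.698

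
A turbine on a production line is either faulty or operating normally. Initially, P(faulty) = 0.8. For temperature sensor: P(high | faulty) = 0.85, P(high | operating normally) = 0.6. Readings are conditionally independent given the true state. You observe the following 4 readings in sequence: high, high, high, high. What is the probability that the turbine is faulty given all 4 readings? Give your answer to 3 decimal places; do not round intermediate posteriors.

After 'high': P(faulty) = 0.85·0.8000 / (0.85·0.8000 + 0.6·0.2000) ≈ 0.8500
After 'high': P(faulty) = 0.85·0.8500 / (0.85·0.8500 + 0.6·0.1500) ≈ 0.8892
After 'high': P(faulty) = 0.85·0.8892 / (0.85·0.8892 + 0.6·0.1108) ≈ 0.9192
After 'high': P(faulty) = 0.85·0.9192 / (0.85·0.9192 + 0.6·0.0808) ≈ 0.9416

0.942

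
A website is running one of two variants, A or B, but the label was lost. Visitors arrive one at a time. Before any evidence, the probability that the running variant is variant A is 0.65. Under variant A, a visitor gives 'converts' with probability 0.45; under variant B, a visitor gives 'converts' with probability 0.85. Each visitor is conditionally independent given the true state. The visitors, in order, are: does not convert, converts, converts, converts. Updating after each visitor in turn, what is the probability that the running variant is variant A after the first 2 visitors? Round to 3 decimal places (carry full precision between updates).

Apply Bayes' rule sequentially, carrying P(A) forward.
After 'does not convert': P(A) = 0.55·0.6500 / (0.55·0.6500 + 0.15·0.3500) ≈ 0.8720
After 'converts': P(A) = 0.45·0.8720 / (0.45·0.8720 + 0.85·0.1280) ≈ 0.7828

0.783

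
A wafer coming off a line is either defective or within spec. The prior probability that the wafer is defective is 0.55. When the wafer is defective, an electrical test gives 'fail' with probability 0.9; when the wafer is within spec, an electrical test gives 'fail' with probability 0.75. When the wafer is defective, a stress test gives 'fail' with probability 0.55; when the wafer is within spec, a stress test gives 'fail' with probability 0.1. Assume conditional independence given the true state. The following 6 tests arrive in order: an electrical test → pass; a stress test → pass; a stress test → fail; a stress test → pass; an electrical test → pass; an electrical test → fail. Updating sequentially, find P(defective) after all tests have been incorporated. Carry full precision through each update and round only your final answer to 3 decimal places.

Apply Bayes' rule sequentially, carrying P(defective) forward.
After an electrical test='pass': P(defective) = 0.1·0.5500 / (0.1·0.5500 + 0.25·0.4500) ≈ 0.3284
After a stress test='pass': P(defective) = 0.45·0.3284 / (0.45·0.3284 + 0.9·0.6716) ≈ 0.1964
After a stress test='fail': P(defective) = 0.55·0.1964 / (0.55·0.1964 + 0.1·0.8036) ≈ 0.5735
After a stress test='pass': P(defective) = 0.45·0.5735 / (0.45·0.5735 + 0.9·0.4265) ≈ 0.4020
After an electrical test='pass': P(defective) = 0.1·0.4020 / (0.1·0.4020 + 0.25·0.5980) ≈ 0.2119
After an electrical test='fail': P(defective) = 0.9·0.2119 / (0.9·0.2119 + 0.75·0.7881) ≈ 0.2440

0.244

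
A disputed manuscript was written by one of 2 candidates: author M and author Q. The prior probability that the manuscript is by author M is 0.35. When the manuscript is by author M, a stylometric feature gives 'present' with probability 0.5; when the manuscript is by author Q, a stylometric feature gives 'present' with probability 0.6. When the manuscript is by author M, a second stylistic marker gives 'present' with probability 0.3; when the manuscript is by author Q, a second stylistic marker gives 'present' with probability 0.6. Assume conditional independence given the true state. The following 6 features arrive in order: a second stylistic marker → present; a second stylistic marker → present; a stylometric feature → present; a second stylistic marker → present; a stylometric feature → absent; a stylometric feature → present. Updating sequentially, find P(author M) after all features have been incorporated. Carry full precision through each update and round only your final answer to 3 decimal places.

0.055

After a second stylistic marker='present': P(author M) = 0.3·0.3500 / (0.3·0.3500 + 0.6·0.6500) ≈ 0.2121
After a second stylistic marker='present': P(author M) = 0.3·0.2121 / (0.3·0.2121 + 0.6·0.7879) ≈ 0.1186
After a stylometric feature='present': P(author M) = 0.5·0.1186 / (0.5·0.1186 + 0.6·0.8814) ≈ 0.1009
After a second stylistic marker='present': P(author M) = 0.3·0.1009 / (0.3·0.1009 + 0.6·0.8991) ≈ 0.0531
After a stylometric feature='absent': P(author M) = 0.5·0.0531 / (0.5·0.0531 + 0.4·0.9469) ≈ 0.0655
After a stylometric feature='present': P(author M) = 0.5·0.0655 / (0.5·0.0655 + 0.6·0.9345) ≈ 0.0552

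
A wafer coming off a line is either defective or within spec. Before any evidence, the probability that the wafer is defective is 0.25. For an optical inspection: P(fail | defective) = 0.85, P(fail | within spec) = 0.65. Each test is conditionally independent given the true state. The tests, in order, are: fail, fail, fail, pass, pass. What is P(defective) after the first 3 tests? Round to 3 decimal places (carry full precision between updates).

0.427

After 'fail': P(defective) = 0.85·0.2500 / (0.85·0.2500 + 0.65·0.7500) ≈ 0.3036
After 'fail': P(defective) = 0.85·0.3036 / (0.85·0.3036 + 0.65·0.6964) ≈ 0.3631
After 'fail': P(defective) = 0.85·0.3631 / (0.85·0.3631 + 0.65·0.6369) ≈ 0.4271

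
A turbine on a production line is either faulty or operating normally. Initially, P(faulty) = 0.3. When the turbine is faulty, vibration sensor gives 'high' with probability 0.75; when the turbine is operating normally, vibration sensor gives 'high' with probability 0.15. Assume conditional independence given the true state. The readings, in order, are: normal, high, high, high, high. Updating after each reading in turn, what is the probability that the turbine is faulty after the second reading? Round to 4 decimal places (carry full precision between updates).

0.3866

After 'normal': P(faulty) = 0.25·0.3000 / (0.25·0.3000 + 0.85·0.7000) ≈ 0.1119
After 'high': P(faulty) = 0.75·0.1119 / (0.75·0.1119 + 0.15·0.8881) ≈ 0.3866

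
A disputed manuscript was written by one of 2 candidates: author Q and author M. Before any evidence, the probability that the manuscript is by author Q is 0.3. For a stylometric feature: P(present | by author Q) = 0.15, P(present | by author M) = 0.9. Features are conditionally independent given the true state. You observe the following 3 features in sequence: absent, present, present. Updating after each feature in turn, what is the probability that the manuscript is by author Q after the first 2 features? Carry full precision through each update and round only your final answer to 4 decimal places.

0.3778

After 'absent': P(author Q) = 0.85·0.3000 / (0.85·0.3000 + 0.1·0.7000) ≈ 0.7846
After 'present': P(author Q) = 0.15·0.7846 / (0.15·0.7846 + 0.9·0.2154) ≈ 0.3778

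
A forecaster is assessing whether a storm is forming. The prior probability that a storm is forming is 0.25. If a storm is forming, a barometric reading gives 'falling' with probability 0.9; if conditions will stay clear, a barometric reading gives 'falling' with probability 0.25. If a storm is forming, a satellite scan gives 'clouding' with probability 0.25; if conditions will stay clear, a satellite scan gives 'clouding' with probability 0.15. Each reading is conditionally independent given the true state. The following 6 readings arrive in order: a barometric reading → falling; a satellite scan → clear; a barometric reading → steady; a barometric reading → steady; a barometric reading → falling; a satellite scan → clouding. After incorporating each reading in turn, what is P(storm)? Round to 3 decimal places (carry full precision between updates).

0.101

Apply Bayes' rule sequentially, carrying P(storm) forward.
After a barometric reading='falling': P(storm) = 0.9·0.2500 / (0.9·0.2500 + 0.25·0.7500) ≈ 0.5455
After a satellite scan='clear': P(storm) = 0.75·0.5455 / (0.75·0.5455 + 0.85·0.4545) ≈ 0.5143
After a barometric reading='steady': P(storm) = 0.1·0.5143 / (0.1·0.5143 + 0.75·0.4857) ≈ 0.1237
After a barometric reading='steady': P(storm) = 0.1·0.1237 / (0.1·0.1237 + 0.75·0.8763) ≈ 0.0185
After a barometric reading='falling': P(storm) = 0.9·0.0185 / (0.9·0.0185 + 0.25·0.9815) ≈ 0.0635
After a satellite scan='clouding': P(storm) = 0.25·0.0635 / (0.25·0.0635 + 0.15·0.9365) ≈ 0.1015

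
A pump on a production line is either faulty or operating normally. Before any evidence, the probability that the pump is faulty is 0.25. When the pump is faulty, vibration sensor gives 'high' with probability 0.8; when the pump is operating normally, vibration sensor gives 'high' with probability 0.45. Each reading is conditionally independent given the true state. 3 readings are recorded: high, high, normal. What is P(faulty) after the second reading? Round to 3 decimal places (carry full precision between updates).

0.513

After 'high': P(faulty) = 0.8·0.2500 / (0.8·0.2500 + 0.45·0.7500) ≈ 0.3721
After 'high': P(faulty) = 0.8·0.3721 / (0.8·0.3721 + 0.45·0.6279) ≈ 0.5130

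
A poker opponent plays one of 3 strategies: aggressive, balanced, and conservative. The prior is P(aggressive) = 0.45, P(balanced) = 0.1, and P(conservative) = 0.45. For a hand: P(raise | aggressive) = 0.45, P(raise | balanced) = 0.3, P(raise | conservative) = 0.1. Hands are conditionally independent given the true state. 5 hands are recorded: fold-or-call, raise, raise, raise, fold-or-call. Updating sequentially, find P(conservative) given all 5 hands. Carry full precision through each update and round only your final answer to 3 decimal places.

After 'fold-or-call': normaliser = 0.55·0.4500 + 0.7·0.1000 + 0.9·0.4500; P(aggressive) ≈ 0.3426, P(balanced) ≈ 0.0969, P(conservative) ≈ 0.5606
After 'raise': normaliser = 0.45·0.3426 + 0.3·0.0969 + 0.1·0.5606; P(aggressive) ≈ 0.6443, P(balanced) ≈ 0.1215, P(conservative) ≈ 0.2343
After 'raise': normaliser = 0.45·0.6443 + 0.3·0.1215 + 0.1·0.2343; P(aggressive) ≈ 0.8288, P(balanced) ≈ 0.1042, P(conservative) ≈ 0.0670
After 'raise': normaliser = 0.45·0.8288 + 0.3·0.1042 + 0.1·0.0670; P(aggressive) ≈ 0.9076, P(balanced) ≈ 0.0761, P(conservative) ≈ 0.0163
After 'fold-or-call': normaliser = 0.55·0.9076 + 0.7·0.0761 + 0.9·0.0163; P(aggressive) ≈ 0.8803, P(balanced) ≈ 0.0939, P(conservative) ≈ 0.0259

0.026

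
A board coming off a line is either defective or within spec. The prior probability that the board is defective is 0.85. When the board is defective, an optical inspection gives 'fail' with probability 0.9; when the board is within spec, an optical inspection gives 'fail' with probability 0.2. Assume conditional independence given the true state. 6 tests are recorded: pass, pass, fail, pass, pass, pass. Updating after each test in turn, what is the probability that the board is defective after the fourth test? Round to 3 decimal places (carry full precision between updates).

0.047

After 'pass': P(defective) = 0.1·0.8500 / (0.1·0.8500 + 0.8·0.1500) ≈ 0.4146
After 'pass': P(defective) = 0.1·0.4146 / (0.1·0.4146 + 0.8·0.5854) ≈ 0.0813
After 'fail': P(defective) = 0.9·0.0813 / (0.9·0.0813 + 0.2·0.9187) ≈ 0.2849
After 'pass': P(defective) = 0.1·0.2849 / (0.1·0.2849 + 0.8·0.7151) ≈ 0.0474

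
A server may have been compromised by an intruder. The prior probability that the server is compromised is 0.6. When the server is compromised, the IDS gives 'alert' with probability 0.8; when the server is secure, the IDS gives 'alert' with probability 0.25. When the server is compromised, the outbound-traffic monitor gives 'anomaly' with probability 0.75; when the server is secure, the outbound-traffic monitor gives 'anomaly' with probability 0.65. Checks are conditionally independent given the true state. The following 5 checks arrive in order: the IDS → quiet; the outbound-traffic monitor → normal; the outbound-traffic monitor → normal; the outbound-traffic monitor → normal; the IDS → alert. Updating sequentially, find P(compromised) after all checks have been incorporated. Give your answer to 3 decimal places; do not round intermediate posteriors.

Apply Bayes' rule sequentially, carrying P(compromised) forward.
After the IDS='quiet': P(compromised) = 0.2·0.6000 / (0.2·0.6000 + 0.75·0.4000) ≈ 0.2857
After the outbound-traffic monitor='normal': P(compromised) = 0.25·0.2857 / (0.25·0.2857 + 0.35·0.7143) ≈ 0.2222
After the outbound-traffic monitor='normal': P(compromised) = 0.25·0.2222 / (0.25·0.2222 + 0.35·0.7778) ≈ 0.1695
After the outbound-traffic monitor='normal': P(compromised) = 0.25·0.1695 / (0.25·0.1695 + 0.35·0.8305) ≈ 0.1272
After the IDS='alert': P(compromised) = 0.8·0.1272 / (0.8·0.1272 + 0.25·0.8728) ≈ 0.3181

0.318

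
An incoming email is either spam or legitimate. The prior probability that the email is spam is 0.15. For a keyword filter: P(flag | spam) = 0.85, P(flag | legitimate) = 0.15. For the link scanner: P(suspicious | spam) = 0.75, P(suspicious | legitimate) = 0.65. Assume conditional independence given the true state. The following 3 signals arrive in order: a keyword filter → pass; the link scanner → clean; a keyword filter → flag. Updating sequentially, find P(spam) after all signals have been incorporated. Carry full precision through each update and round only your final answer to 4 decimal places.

After a keyword filter='pass': P(spam) = 0.15·0.1500 / (0.15·0.1500 + 0.85·0.8500) ≈ 0.0302
After the link scanner='clean': P(spam) = 0.25·0.0302 / (0.25·0.0302 + 0.35·0.9698) ≈ 0.0218
After a keyword filter='flag': P(spam) = 0.85·0.0218 / (0.85·0.0218 + 0.15·0.9782) ≈ 0.1119

0.1119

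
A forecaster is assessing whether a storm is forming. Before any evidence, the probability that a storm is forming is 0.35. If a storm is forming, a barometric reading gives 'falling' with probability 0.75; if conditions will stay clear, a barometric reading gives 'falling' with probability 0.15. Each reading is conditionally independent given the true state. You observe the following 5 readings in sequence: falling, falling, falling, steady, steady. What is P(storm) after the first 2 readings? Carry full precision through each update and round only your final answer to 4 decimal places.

0.9309

Apply Bayes' rule sequentially, carrying P(storm) forward.
After 'falling': P(storm) = 0.75·0.3500 / (0.75·0.3500 + 0.15·0.6500) ≈ 0.7292
After 'falling': P(storm) = 0.75·0.7292 / (0.75·0.7292 + 0.15·0.2708) ≈ 0.9309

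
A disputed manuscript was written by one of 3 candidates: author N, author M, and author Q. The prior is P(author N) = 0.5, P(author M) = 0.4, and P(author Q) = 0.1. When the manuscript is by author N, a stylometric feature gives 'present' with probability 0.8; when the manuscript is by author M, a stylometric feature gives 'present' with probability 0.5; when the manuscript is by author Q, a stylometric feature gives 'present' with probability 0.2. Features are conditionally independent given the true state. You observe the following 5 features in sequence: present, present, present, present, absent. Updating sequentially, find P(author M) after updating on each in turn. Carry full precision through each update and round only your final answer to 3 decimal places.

After 'present': normaliser = 0.8·0.5000 + 0.5·0.4000 + 0.2·0.1000; P(author N) ≈ 0.6452, P(author M) ≈ 0.3226, P(author Q) ≈ 0.0323
After 'present': normaliser = 0.8·0.6452 + 0.5·0.3226 + 0.2·0.0323; P(author N) ≈ 0.7547, P(author M) ≈ 0.2358, P(author Q) ≈ 0.0094
After 'present': normaliser = 0.8·0.7547 + 0.5·0.2358 + 0.2·0.0094; P(author N) ≈ 0.8344, P(author M) ≈ 0.1630, P(author Q) ≈ 0.0026
After 'present': normaliser = 0.8·0.8344 + 0.5·0.1630 + 0.2·0.0026; P(author N) ≈ 0.8906, P(author M) ≈ 0.1087, P(author Q) ≈ 0.0007
After 'absent': normaliser = 0.2·0.8906 + 0.5·0.1087 + 0.8·0.0007; P(author N) ≈ 0.7644, P(author M) ≈ 0.2333, P(author Q) ≈ 0.0024

0.233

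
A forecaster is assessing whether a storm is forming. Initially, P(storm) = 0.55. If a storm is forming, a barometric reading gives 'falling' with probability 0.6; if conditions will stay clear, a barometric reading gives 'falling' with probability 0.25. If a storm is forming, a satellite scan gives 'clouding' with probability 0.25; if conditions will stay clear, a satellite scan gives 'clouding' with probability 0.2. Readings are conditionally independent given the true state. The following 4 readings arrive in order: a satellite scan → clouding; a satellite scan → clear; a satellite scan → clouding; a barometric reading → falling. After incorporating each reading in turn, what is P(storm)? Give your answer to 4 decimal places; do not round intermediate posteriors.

Apply Bayes' rule sequentially, carrying P(storm) forward.
After a satellite scan='clouding': P(storm) = 0.25·0.5500 / (0.25·0.5500 + 0.2·0.4500) ≈ 0.6044
After a satellite scan='clear': P(storm) = 0.75·0.6044 / (0.75·0.6044 + 0.8·0.3956) ≈ 0.5889
After a satellite scan='clouding': P(storm) = 0.25·0.5889 / (0.25·0.5889 + 0.2·0.4111) ≈ 0.6416
After a barometric reading='falling': P(storm) = 0.6·0.6416 / (0.6·0.6416 + 0.25·0.3584) ≈ 0.8112

0.8112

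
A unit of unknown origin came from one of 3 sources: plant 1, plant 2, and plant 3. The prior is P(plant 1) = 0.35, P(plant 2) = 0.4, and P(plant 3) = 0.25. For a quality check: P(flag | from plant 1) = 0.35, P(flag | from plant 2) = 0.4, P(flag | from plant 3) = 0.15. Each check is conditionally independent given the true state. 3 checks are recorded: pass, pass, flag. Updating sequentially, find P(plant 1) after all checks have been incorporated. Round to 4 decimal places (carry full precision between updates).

After 'pass': normaliser = 0.65·0.3500 + 0.6·0.4000 + 0.85·0.2500; P(plant 1) ≈ 0.3346, P(plant 2) ≈ 0.3529, P(plant 3) ≈ 0.3125
After 'pass': normaliser = 0.65·0.3346 + 0.6·0.3529 + 0.85·0.3125; P(plant 1) ≈ 0.3130, P(plant 2) ≈ 0.3048, P(plant 3) ≈ 0.3823
After 'flag': normaliser = 0.35·0.3130 + 0.4·0.3048 + 0.15·0.3823; P(plant 1) ≈ 0.3793, P(plant 2) ≈ 0.4221, P(plant 3) ≈ 0.1986

0.3793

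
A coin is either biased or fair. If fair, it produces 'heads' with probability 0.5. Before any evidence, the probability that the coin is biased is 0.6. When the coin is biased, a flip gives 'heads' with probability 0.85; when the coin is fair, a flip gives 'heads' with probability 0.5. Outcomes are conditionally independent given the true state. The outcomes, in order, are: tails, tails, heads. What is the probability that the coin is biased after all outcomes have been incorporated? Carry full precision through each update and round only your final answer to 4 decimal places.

After 'tails': P(biased) = 0.15·0.6000 / (0.15·0.6000 + 0.5·0.4000) ≈ 0.3103
After 'tails': P(biased) = 0.15·0.3103 / (0.15·0.3103 + 0.5·0.6897) ≈ 0.1189
After 'heads': P(biased) = 0.85·0.1189 / (0.85·0.1189 + 0.5·0.8811) ≈ 0.1867

0.1867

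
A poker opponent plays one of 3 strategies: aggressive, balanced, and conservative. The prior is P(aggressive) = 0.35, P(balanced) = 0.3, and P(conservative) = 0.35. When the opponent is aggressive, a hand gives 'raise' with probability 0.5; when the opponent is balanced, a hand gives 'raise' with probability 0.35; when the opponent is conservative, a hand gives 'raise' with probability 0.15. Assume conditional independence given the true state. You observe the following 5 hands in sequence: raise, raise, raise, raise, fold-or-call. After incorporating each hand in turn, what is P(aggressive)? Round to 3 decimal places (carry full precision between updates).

Apply Bayes' rule sequentially, carrying P(aggressive) forward.
After 'raise': normaliser = 0.5·0.3500 + 0.35·0.3000 + 0.15·0.3500; P(aggressive) ≈ 0.5263, P(balanced) ≈ 0.3158, P(conservative) ≈ 0.1579
After 'raise': normaliser = 0.5·0.5263 + 0.35·0.3158 + 0.15·0.1579; P(aggressive) ≈ 0.6623, P(balanced) ≈ 0.2781, P(conservative) ≈ 0.0596
After 'raise': normaliser = 0.5·0.6623 + 0.35·0.2781 + 0.15·0.0596; P(aggressive) ≈ 0.7570, P(balanced) ≈ 0.2226, P(conservative) ≈ 0.0204
After 'raise': normaliser = 0.5·0.7570 + 0.35·0.2226 + 0.15·0.0204; P(aggressive) ≈ 0.8238, P(balanced) ≈ 0.1695, P(conservative) ≈ 0.0067
After 'fold-or-call': normaliser = 0.5·0.8238 + 0.65·0.1695 + 0.85·0.0067; P(aggressive) ≈ 0.7805, P(balanced) ≈ 0.2088, P(conservative) ≈ 0.0107

0.780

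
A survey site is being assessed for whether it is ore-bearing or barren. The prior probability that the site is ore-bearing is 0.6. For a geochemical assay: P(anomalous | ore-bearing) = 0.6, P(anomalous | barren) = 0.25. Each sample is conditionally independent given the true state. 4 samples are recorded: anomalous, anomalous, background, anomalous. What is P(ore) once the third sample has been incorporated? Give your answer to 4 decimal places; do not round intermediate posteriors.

0.8217

After 'anomalous': P(ore) = 0.6·0.6000 / (0.6·0.6000 + 0.25·0.4000) ≈ 0.7826
After 'anomalous': P(ore) = 0.6·0.7826 / (0.6·0.7826 + 0.25·0.2174) ≈ 0.8963
After 'background': P(ore) = 0.4·0.8963 / (0.4·0.8963 + 0.75·0.1037) ≈ 0.8217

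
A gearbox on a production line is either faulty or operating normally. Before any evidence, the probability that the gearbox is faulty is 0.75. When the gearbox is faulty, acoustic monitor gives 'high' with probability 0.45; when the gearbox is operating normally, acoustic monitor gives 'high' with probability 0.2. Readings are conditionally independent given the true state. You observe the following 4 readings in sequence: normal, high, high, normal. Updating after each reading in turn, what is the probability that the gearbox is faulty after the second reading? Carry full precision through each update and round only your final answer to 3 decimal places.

0.823

After 'normal': P(faulty) = 0.55·0.7500 / (0.55·0.7500 + 0.8·0.2500) ≈ 0.6735
After 'high': P(faulty) = 0.45·0.6735 / (0.45·0.6735 + 0.2·0.3265) ≈ 0.8227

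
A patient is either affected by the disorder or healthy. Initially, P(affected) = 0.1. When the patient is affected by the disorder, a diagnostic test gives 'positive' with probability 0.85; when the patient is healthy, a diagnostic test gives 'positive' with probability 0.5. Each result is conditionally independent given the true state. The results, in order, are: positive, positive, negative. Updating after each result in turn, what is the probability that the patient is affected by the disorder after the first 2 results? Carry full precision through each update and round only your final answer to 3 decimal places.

0.243

Apply Bayes' rule sequentially, carrying P(affected) forward.
After 'positive': P(affected) = 0.85·0.1000 / (0.85·0.1000 + 0.5·0.9000) ≈ 0.1589
After 'positive': P(affected) = 0.85·0.1589 / (0.85·0.1589 + 0.5·0.8411) ≈ 0.2431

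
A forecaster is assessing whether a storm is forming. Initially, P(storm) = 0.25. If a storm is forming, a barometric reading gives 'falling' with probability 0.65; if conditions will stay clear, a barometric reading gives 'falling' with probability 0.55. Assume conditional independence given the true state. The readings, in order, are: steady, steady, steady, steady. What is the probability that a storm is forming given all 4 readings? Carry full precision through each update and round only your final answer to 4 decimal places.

0.1087

After 'steady': P(storm) = 0.35·0.2500 / (0.35·0.2500 + 0.45·0.7500) ≈ 0.2059
After 'steady': P(storm) = 0.35·0.2059 / (0.35·0.2059 + 0.45·0.7941) ≈ 0.1678
After 'steady': P(storm) = 0.35·0.1678 / (0.35·0.1678 + 0.45·0.8322) ≈ 0.1356
After 'steady': P(storm) = 0.35·0.1356 / (0.35·0.1356 + 0.45·0.8644) ≈ 0.1087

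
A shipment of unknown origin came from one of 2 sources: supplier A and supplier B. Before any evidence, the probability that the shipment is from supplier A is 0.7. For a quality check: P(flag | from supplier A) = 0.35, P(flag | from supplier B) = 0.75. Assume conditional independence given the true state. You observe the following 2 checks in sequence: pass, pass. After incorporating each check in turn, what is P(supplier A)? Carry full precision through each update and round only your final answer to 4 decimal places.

After 'pass': P(supplier A) = 0.65·0.7000 / (0.65·0.7000 + 0.25·0.3000) ≈ 0.8585
After 'pass': P(supplier A) = 0.65·0.8585 / (0.65·0.8585 + 0.25·0.1415) ≈ 0.9404

0.9404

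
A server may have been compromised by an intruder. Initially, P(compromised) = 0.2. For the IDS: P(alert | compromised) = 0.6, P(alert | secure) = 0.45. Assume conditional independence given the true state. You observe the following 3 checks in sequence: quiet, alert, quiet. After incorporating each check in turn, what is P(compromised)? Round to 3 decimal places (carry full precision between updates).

Each posterior becomes the prior for the next update.
After 'quiet': P(compromised) = 0.4·0.2000 / (0.4·0.2000 + 0.55·0.8000) ≈ 0.1538
After 'alert': P(compromised) = 0.6·0.1538 / (0.6·0.1538 + 0.45·0.8462) ≈ 0.1951
After 'quiet': P(compromised) = 0.4·0.1951 / (0.4·0.1951 + 0.55·0.8049) ≈ 0.1499

0.150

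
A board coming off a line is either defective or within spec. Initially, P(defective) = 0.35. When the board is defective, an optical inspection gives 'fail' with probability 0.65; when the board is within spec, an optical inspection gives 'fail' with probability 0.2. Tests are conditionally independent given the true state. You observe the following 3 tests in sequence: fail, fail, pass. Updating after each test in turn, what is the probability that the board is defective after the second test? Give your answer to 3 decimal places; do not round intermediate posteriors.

0.850

After 'fail': P(defective) = 0.65·0.3500 / (0.65·0.3500 + 0.2·0.6500) ≈ 0.6364
After 'fail': P(defective) = 0.65·0.6364 / (0.65·0.6364 + 0.2·0.3636) ≈ 0.8505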